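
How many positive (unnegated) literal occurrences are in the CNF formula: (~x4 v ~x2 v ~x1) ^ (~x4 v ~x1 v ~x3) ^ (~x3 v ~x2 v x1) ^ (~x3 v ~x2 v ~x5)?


Scan each clause for unnegated literals.
Clause 1: 0 positive; Clause 2: 0 positive; Clause 3: 1 positive; Clause 4: 0 positive.
Total positive literal occurrences = 1.

1


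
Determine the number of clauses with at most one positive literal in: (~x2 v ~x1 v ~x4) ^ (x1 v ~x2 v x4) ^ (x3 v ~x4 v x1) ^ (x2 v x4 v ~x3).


A Horn clause has at most one positive literal.
Clause 1: 0 positive lit(s) -> Horn
Clause 2: 2 positive lit(s) -> not Horn
Clause 3: 2 positive lit(s) -> not Horn
Clause 4: 2 positive lit(s) -> not Horn
Total Horn clauses = 1.

1


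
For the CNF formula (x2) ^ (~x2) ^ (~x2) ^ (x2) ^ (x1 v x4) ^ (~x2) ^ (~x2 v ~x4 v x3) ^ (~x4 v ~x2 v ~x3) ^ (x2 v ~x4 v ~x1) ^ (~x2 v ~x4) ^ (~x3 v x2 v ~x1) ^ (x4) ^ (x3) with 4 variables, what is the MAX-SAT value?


Enumerate all 16 truth assignments.
For each, count how many of the 13 clauses are satisfied.
The formula is not fully satisfiable, so the maximum is below 13.
Maximum simultaneously satisfiable clauses = 11.

11


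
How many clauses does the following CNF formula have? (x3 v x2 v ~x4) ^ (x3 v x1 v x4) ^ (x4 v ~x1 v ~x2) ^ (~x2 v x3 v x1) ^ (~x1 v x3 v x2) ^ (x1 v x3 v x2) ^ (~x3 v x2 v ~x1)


Each group enclosed in parentheses joined by ^ is one clause.
Counting the conjuncts: 7 clauses.

7


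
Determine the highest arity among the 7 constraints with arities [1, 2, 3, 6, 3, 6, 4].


The arities are: 1, 2, 3, 6, 3, 6, 4.
Scan for the maximum value.
Maximum arity = 6.

6


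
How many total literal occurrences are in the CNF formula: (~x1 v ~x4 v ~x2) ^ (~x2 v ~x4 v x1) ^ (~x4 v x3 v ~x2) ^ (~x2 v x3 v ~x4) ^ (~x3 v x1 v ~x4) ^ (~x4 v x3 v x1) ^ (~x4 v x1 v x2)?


Clause lengths: 3, 3, 3, 3, 3, 3, 3.
Sum = 3 + 3 + 3 + 3 + 3 + 3 + 3 = 21.

21


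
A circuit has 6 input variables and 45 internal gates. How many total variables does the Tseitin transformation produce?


The Tseitin transformation introduces one auxiliary variable per gate.
Total variables = inputs + gates = 6 + 45 = 51.

51


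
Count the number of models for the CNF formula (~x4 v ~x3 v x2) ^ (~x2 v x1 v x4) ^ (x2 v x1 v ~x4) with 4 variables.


Enumerate all 16 truth assignments over 4 variables.
Test each against every clause.
Satisfying assignments found: 11.

11


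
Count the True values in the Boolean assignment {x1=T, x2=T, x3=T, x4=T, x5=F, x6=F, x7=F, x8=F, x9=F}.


The weight is the number of variables assigned True.
True variables: x1, x2, x3, x4.
Weight = 4.

4


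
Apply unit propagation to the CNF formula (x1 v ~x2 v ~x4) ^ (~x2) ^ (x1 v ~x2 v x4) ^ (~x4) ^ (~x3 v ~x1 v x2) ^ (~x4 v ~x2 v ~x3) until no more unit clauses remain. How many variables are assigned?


Unit propagation repeatedly assigns the literal in any unit clause, then simplifies.
Assignments in order: x2 = F, x4 = F.
No further unit clauses remain.
Total variables assigned = 2.

2


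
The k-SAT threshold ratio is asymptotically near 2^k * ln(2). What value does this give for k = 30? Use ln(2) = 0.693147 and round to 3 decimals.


Using the asymptotic formula: threshold ~ 2^k * ln(2).
2^30 = 1073741824.
1073741824 * 0.693147 = 744260924.08.

744260924.08


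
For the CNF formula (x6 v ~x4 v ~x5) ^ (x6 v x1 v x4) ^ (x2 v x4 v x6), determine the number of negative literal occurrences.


Scan each clause for negated literals.
Clause 1: 2 negative; Clause 2: 0 negative; Clause 3: 0 negative.
Total negative literal occurrences = 2.

2


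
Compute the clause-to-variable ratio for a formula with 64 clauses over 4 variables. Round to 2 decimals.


Clause-to-variable ratio = clauses / variables.
64 / 4 = 16.0.

16.0


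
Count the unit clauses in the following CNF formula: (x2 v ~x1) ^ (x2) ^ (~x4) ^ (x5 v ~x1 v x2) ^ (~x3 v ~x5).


A unit clause contains exactly one literal.
Unit clauses found: (x2), (~x4).
Count = 2.

2


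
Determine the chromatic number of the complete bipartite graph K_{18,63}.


K_{18,63} is bipartite by definition: the two parts are independent sets, with every edge crossing between them.
Color all vertices in one part with color 1 and all vertices in the other part with color 2.
Since the graph has at least one edge, one color does not suffice.
Chromatic number = 2.

2


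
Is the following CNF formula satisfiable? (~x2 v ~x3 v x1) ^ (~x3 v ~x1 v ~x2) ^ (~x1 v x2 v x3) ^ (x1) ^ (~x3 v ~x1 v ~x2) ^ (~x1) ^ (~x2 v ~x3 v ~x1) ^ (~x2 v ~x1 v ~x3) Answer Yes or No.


Check all 8 possible truth assignments.
Number of satisfying assignments found: 0.
The formula is unsatisfiable.

No


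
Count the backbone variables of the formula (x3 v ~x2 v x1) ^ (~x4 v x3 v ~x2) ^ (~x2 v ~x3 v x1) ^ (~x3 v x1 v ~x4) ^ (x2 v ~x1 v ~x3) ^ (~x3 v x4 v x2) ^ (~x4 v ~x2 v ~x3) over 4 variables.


Find all satisfying assignments: 6 model(s).
Check which variables have the same value in every model.
No variable is fixed across all models.
Backbone size = 0.

0


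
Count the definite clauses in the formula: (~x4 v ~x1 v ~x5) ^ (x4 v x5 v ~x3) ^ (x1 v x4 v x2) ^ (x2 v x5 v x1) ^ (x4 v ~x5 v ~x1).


A definite clause has exactly one positive literal.
Clause 1: 0 positive -> not definite
Clause 2: 2 positive -> not definite
Clause 3: 3 positive -> not definite
Clause 4: 3 positive -> not definite
Clause 5: 1 positive -> definite
Definite clause count = 1.

1


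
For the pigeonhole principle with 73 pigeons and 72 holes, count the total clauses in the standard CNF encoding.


The PHP encoding has two parts:
1) At-least-one-hole clauses: 73 (one per pigeon, each with 72 literals).
2) At-most-one-pigeon-per-hole clauses: 72 holes * C(73,2) = 72 * 2628 = 189216.
Total clauses = 73 + 189216 = 189289.

189289


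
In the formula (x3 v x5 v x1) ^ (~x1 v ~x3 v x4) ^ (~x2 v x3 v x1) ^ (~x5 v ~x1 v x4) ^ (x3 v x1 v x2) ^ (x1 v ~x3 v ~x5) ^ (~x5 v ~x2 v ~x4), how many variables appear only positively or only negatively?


A pure literal appears in only one polarity across all clauses.
No pure literals found.
Count = 0.

0


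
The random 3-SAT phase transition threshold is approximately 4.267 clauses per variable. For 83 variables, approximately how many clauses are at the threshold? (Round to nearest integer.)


The 3-SAT phase transition occurs at approximately 4.267 clauses per variable.
m = 4.267 * 83 = 354.161.
Rounded to nearest integer: 354.

354


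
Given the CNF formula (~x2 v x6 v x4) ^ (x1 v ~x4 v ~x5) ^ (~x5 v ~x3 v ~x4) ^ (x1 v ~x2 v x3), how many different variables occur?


Identify each distinct variable in the formula.
Variables found: x1, x2, x3, x4, x5, x6.
Total distinct variables = 6.

6


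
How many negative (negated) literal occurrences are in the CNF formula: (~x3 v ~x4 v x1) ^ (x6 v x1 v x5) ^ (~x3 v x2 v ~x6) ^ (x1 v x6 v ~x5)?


Scan each clause for negated literals.
Clause 1: 2 negative; Clause 2: 0 negative; Clause 3: 2 negative; Clause 4: 1 negative.
Total negative literal occurrences = 5.

5


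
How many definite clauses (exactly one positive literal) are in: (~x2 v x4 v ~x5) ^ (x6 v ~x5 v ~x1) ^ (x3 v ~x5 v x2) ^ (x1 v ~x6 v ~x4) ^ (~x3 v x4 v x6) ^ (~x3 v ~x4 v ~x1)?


A definite clause has exactly one positive literal.
Clause 1: 1 positive -> definite
Clause 2: 1 positive -> definite
Clause 3: 2 positive -> not definite
Clause 4: 1 positive -> definite
Clause 5: 2 positive -> not definite
Clause 6: 0 positive -> not definite
Definite clause count = 3.

3


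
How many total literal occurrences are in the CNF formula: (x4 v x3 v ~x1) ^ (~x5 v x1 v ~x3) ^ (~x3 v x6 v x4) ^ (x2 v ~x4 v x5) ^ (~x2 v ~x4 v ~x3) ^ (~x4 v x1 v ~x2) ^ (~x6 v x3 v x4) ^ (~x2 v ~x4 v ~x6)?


Clause lengths: 3, 3, 3, 3, 3, 3, 3, 3.
Sum = 3 + 3 + 3 + 3 + 3 + 3 + 3 + 3 = 24.

24


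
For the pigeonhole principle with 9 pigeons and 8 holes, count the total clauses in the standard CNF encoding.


The PHP encoding has two parts:
1) At-least-one-hole clauses: 9 (one per pigeon, each with 8 literals).
2) At-most-one-pigeon-per-hole clauses: 8 holes * C(9,2) = 8 * 36 = 288.
Total clauses = 9 + 288 = 297.

297


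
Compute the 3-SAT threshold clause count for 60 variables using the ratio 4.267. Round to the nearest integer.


The 3-SAT phase transition occurs at approximately 4.267 clauses per variable.
m = 4.267 * 60 = 256.02.
Rounded to nearest integer: 256.

256


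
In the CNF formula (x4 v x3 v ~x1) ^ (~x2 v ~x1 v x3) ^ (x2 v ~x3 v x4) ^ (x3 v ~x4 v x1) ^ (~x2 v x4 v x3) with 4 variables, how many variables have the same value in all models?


Find all satisfying assignments: 8 model(s).
Check which variables have the same value in every model.
No variable is fixed across all models.
Backbone size = 0.

0


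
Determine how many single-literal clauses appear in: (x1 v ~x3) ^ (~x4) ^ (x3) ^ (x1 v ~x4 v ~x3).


A unit clause contains exactly one literal.
Unit clauses found: (~x4), (x3).
Count = 2.

2


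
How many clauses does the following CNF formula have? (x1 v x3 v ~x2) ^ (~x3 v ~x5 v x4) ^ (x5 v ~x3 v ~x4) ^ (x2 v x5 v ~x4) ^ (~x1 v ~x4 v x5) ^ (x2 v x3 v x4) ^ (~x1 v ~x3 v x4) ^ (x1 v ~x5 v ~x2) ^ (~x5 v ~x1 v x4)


Each group enclosed in parentheses joined by ^ is one clause.
Counting the conjuncts: 9 clauses.

9


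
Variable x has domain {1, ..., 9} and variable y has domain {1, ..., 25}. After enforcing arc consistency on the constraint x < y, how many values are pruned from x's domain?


For the constraint x < y, x needs a supporting value in y's domain.
x can be at most 24 (one less than y's maximum).
Valid x values from domain: 9 out of 9.
Pruned = 9 - 9 = 0.

0


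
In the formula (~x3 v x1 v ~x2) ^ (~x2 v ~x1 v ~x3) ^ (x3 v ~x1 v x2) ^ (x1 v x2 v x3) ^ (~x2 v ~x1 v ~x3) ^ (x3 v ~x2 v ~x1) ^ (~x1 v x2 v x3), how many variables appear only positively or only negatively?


A pure literal appears in only one polarity across all clauses.
No pure literals found.
Count = 0.

0


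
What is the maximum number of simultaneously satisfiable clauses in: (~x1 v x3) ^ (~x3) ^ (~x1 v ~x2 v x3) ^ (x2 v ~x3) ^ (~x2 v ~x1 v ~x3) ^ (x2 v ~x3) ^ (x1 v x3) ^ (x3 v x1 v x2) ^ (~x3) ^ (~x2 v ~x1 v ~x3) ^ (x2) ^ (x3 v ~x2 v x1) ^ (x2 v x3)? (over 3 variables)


Enumerate all 8 truth assignments.
For each, count how many of the 13 clauses are satisfied.
The formula is not fully satisfiable, so the maximum is below 13.
Maximum simultaneously satisfiable clauses = 11.

11


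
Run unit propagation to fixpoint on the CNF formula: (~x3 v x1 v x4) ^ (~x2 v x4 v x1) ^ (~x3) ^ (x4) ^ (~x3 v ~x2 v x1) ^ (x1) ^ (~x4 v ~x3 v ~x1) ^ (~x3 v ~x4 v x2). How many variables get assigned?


Unit propagation repeatedly assigns the literal in any unit clause, then simplifies.
Assignments in order: x3 = F, x4 = T, x1 = T.
No further unit clauses remain.
Total variables assigned = 3.

3


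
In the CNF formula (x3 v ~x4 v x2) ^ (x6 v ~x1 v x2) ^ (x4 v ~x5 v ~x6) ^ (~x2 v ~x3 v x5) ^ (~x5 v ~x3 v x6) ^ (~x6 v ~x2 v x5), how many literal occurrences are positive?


Scan each clause for unnegated literals.
Clause 1: 2 positive; Clause 2: 2 positive; Clause 3: 1 positive; Clause 4: 1 positive; Clause 5: 1 positive; Clause 6: 1 positive.
Total positive literal occurrences = 8.

8


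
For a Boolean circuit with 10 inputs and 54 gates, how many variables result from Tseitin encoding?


The Tseitin transformation introduces one auxiliary variable per gate.
Total variables = inputs + gates = 10 + 54 = 64.

64


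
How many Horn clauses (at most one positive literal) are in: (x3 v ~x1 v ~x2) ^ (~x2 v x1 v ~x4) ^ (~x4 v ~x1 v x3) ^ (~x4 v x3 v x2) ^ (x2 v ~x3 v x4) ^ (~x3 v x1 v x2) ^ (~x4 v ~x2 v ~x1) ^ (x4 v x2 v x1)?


A Horn clause has at most one positive literal.
Clause 1: 1 positive lit(s) -> Horn
Clause 2: 1 positive lit(s) -> Horn
Clause 3: 1 positive lit(s) -> Horn
Clause 4: 2 positive lit(s) -> not Horn
Clause 5: 2 positive lit(s) -> not Horn
Clause 6: 2 positive lit(s) -> not Horn
Clause 7: 0 positive lit(s) -> Horn
Clause 8: 3 positive lit(s) -> not Horn
Total Horn clauses = 4.

4


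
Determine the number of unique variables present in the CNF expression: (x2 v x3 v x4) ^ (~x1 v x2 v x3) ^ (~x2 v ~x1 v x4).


Identify each distinct variable in the formula.
Variables found: x1, x2, x3, x4.
Total distinct variables = 4.

4


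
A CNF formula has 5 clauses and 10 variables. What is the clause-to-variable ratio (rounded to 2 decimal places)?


Clause-to-variable ratio = clauses / variables.
5 / 10 = 0.5.

0.5


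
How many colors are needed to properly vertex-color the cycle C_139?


An odd cycle cannot be 2-colored: alternating two colors around the cycle returns to the start with a conflict.
Since 139 is odd, three colors are required (and three suffice).
Chromatic number = 3.

3


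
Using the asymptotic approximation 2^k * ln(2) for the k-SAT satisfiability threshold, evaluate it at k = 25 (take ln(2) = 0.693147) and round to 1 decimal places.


Using the asymptotic formula: threshold ~ 2^k * ln(2).
2^25 = 33554432.
33554432 * 0.693147 = 23258153.9.

23258153.9


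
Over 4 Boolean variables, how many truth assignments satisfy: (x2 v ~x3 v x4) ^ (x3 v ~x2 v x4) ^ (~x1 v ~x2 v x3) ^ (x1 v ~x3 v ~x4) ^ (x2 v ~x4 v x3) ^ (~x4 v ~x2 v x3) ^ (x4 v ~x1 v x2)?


Enumerate all 16 truth assignments over 4 variables.
Test each against every clause.
Satisfying assignments found: 5.

5


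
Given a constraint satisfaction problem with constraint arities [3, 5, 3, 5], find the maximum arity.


The arities are: 3, 5, 3, 5.
Scan for the maximum value.
Maximum arity = 5.

5


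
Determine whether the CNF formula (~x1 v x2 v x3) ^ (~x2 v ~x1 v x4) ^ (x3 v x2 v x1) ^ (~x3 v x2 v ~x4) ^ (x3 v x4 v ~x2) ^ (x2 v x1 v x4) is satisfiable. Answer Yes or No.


Check all 16 possible truth assignments.
Number of satisfying assignments found: 6.
The formula is satisfiable.

Yes


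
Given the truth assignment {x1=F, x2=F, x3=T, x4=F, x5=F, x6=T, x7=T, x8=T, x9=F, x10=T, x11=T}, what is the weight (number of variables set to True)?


The weight is the number of variables assigned True.
True variables: x3, x6, x7, x8, x10, x11.
Weight = 6.

6


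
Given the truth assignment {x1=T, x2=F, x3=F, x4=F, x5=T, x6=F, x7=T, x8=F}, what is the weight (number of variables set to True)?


The weight is the number of variables assigned True.
True variables: x1, x5, x7.
Weight = 3.

3


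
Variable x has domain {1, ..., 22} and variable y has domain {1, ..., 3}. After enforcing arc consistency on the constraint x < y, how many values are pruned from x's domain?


For the constraint x < y, x needs a supporting value in y's domain.
x can be at most 2 (one less than y's maximum).
Valid x values from domain: 2 out of 22.
Pruned = 22 - 2 = 20.

20


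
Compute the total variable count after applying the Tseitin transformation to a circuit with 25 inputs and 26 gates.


The Tseitin transformation introduces one auxiliary variable per gate.
Total variables = inputs + gates = 25 + 26 = 51.

51


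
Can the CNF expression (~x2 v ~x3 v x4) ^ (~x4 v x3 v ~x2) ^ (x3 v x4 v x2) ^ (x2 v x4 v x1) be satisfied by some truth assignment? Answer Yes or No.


Check all 16 possible truth assignments.
Number of satisfying assignments found: 9.
The formula is satisfiable.

Yes


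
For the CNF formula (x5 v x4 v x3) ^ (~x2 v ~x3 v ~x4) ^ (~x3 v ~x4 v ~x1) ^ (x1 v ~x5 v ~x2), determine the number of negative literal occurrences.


Scan each clause for negated literals.
Clause 1: 0 negative; Clause 2: 3 negative; Clause 3: 3 negative; Clause 4: 2 negative.
Total negative literal occurrences = 8.

8


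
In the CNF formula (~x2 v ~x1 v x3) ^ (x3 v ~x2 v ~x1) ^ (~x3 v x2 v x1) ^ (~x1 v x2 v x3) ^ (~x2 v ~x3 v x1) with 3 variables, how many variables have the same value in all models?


Find all satisfying assignments: 4 model(s).
Check which variables have the same value in every model.
No variable is fixed across all models.
Backbone size = 0.

0


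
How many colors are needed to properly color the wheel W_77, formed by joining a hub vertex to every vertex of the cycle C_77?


W_77 consists of the cycle C_77 together with a hub vertex adjacent to every cycle vertex.
The cycle C_77 needs 3 colors (odd cycle -> 3).
The hub is adjacent to every cycle vertex, so it must receive a new color distinct from all of them.
Chromatic number = 3 + 1 = 4.

4


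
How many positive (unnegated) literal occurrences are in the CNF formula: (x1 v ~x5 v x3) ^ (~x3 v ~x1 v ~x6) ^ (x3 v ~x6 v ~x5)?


Scan each clause for unnegated literals.
Clause 1: 2 positive; Clause 2: 0 positive; Clause 3: 1 positive.
Total positive literal occurrences = 3.

3


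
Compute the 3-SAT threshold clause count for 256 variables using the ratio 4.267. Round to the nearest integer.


The 3-SAT phase transition occurs at approximately 4.267 clauses per variable.
m = 4.267 * 256 = 1092.352.
Rounded to nearest integer: 1092.

1092


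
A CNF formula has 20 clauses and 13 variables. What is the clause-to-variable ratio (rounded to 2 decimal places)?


Clause-to-variable ratio = clauses / variables.
20 / 13 = 1.54.

1.54


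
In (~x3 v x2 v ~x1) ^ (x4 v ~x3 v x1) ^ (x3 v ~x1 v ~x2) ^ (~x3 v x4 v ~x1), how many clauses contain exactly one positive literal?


A definite clause has exactly one positive literal.
Clause 1: 1 positive -> definite
Clause 2: 2 positive -> not definite
Clause 3: 1 positive -> definite
Clause 4: 1 positive -> definite
Definite clause count = 3.

3


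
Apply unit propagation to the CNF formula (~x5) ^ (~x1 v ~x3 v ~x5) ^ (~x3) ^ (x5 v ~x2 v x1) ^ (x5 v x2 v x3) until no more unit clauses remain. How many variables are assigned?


Unit propagation repeatedly assigns the literal in any unit clause, then simplifies.
Assignments in order: x5 = F, x3 = F, x2 = T, x1 = T.
No further unit clauses remain.
Total variables assigned = 4.

4


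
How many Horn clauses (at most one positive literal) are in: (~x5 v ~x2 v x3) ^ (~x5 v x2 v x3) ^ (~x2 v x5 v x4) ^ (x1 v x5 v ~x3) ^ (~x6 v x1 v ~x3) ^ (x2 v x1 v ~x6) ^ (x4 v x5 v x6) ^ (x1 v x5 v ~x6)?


A Horn clause has at most one positive literal.
Clause 1: 1 positive lit(s) -> Horn
Clause 2: 2 positive lit(s) -> not Horn
Clause 3: 2 positive lit(s) -> not Horn
Clause 4: 2 positive lit(s) -> not Horn
Clause 5: 1 positive lit(s) -> Horn
Clause 6: 2 positive lit(s) -> not Horn
Clause 7: 3 positive lit(s) -> not Horn
Clause 8: 2 positive lit(s) -> not Horn
Total Horn clauses = 2.

2


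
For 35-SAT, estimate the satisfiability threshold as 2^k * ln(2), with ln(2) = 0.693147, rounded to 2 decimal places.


Using the asymptotic formula: threshold ~ 2^k * ln(2).
2^35 = 34359738368.
34359738368 * 0.693147 = 23816349570.56.

23816349570.56


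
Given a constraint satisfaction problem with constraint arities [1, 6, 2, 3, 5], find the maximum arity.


The arities are: 1, 6, 2, 3, 5.
Scan for the maximum value.
Maximum arity = 6.

6


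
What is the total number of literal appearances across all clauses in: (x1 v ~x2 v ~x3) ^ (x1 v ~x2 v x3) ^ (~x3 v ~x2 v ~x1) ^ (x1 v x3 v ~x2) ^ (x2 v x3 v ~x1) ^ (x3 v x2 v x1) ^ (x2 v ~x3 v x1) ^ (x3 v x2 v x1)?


Clause lengths: 3, 3, 3, 3, 3, 3, 3, 3.
Sum = 3 + 3 + 3 + 3 + 3 + 3 + 3 + 3 = 24.

24


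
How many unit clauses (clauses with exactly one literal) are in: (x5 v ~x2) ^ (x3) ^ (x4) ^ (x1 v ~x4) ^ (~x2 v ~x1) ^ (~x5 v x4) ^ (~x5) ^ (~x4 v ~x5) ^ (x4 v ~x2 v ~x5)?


A unit clause contains exactly one literal.
Unit clauses found: (x3), (x4), (~x5).
Count = 3.

3


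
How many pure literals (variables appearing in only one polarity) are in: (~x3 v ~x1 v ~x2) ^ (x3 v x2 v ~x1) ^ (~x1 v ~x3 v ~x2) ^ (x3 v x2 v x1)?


A pure literal appears in only one polarity across all clauses.
No pure literals found.
Count = 0.

0


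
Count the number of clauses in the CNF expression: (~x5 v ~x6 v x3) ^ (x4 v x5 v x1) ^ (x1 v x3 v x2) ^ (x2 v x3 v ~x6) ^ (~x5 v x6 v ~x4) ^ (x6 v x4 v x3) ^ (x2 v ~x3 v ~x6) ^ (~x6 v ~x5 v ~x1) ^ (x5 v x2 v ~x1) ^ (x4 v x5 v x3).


Each group enclosed in parentheses joined by ^ is one clause.
Counting the conjuncts: 10 clauses.

10


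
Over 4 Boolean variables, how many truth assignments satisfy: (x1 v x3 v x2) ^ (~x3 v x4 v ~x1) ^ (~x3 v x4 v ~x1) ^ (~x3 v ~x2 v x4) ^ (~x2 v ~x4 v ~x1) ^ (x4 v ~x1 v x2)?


Enumerate all 16 truth assignments over 4 variables.
Test each against every clause.
Satisfying assignments found: 8.

8


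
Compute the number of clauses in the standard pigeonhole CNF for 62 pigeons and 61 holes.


The PHP encoding has two parts:
1) At-least-one-hole clauses: 62 (one per pigeon, each with 61 literals).
2) At-most-one-pigeon-per-hole clauses: 61 holes * C(62,2) = 61 * 1891 = 115351.
Total clauses = 62 + 115351 = 115413.

115413


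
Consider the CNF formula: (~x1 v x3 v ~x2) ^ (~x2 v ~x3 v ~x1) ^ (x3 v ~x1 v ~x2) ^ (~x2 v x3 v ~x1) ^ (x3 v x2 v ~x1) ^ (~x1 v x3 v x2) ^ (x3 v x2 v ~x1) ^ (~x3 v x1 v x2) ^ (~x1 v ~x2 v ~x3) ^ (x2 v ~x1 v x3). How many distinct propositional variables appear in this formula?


Identify each distinct variable in the formula.
Variables found: x1, x2, x3.
Total distinct variables = 3.

3


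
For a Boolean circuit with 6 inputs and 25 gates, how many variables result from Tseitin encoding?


The Tseitin transformation introduces one auxiliary variable per gate.
Total variables = inputs + gates = 6 + 25 = 31.

31


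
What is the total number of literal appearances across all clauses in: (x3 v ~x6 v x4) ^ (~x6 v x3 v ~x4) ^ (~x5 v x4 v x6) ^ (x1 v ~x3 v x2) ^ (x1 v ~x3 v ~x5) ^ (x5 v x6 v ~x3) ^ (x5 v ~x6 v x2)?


Clause lengths: 3, 3, 3, 3, 3, 3, 3.
Sum = 3 + 3 + 3 + 3 + 3 + 3 + 3 = 21.

21


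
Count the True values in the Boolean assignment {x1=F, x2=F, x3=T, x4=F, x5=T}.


The weight is the number of variables assigned True.
True variables: x3, x5.
Weight = 2.

2


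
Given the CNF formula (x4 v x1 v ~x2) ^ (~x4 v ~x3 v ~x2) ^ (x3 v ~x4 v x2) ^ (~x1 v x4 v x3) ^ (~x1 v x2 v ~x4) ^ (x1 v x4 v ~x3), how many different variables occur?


Identify each distinct variable in the formula.
Variables found: x1, x2, x3, x4.
Total distinct variables = 4.

4


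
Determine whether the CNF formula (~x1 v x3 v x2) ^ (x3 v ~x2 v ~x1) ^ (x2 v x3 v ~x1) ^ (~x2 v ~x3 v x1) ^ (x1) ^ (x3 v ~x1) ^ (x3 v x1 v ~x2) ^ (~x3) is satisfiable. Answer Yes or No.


Check all 8 possible truth assignments.
Number of satisfying assignments found: 0.
The formula is unsatisfiable.

No


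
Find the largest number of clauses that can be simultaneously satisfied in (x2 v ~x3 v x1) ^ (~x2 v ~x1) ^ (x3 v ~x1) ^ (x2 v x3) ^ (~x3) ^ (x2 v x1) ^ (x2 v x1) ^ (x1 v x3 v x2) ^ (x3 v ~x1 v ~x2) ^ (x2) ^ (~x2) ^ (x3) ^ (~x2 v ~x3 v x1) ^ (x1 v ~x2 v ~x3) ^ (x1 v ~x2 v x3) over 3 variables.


Enumerate all 8 truth assignments.
For each, count how many of the 15 clauses are satisfied.
The formula is not fully satisfiable, so the maximum is below 15.
Maximum simultaneously satisfiable clauses = 13.

13


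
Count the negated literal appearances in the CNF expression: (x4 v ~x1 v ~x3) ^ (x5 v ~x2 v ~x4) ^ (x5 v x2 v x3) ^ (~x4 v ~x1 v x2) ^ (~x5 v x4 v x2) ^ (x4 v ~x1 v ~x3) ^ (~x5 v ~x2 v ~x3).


Scan each clause for negated literals.
Clause 1: 2 negative; Clause 2: 2 negative; Clause 3: 0 negative; Clause 4: 2 negative; Clause 5: 1 negative; Clause 6: 2 negative; Clause 7: 3 negative.
Total negative literal occurrences = 12.

12


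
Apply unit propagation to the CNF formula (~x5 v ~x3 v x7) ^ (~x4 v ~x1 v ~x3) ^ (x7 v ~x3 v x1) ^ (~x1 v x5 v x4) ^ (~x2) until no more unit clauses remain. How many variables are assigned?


Unit propagation repeatedly assigns the literal in any unit clause, then simplifies.
Assignments in order: x2 = F.
No further unit clauses remain.
Total variables assigned = 1.

1


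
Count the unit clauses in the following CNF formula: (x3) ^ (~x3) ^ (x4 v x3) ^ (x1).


A unit clause contains exactly one literal.
Unit clauses found: (x3), (~x3), (x1).
Count = 3.

3


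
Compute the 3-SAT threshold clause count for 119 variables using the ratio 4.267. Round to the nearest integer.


The 3-SAT phase transition occurs at approximately 4.267 clauses per variable.
m = 4.267 * 119 = 507.773.
Rounded to nearest integer: 508.

508


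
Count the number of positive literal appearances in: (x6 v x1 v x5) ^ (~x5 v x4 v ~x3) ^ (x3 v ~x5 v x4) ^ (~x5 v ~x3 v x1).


Scan each clause for unnegated literals.
Clause 1: 3 positive; Clause 2: 1 positive; Clause 3: 2 positive; Clause 4: 1 positive.
Total positive literal occurrences = 7.

7


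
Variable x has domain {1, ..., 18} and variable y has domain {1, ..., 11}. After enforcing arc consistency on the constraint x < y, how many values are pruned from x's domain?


For the constraint x < y, x needs a supporting value in y's domain.
x can be at most 10 (one less than y's maximum).
Valid x values from domain: 10 out of 18.
Pruned = 18 - 10 = 8.

8


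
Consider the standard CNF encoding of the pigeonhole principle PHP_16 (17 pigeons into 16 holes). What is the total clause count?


The PHP encoding has two parts:
1) At-least-one-hole clauses: 17 (one per pigeon, each with 16 literals).
2) At-most-one-pigeon-per-hole clauses: 16 holes * C(17,2) = 16 * 136 = 2176.
Total clauses = 17 + 2176 = 2193.

2193


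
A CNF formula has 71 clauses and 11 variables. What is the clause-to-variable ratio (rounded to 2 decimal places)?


Clause-to-variable ratio = clauses / variables.
71 / 11 = 6.45.

6.45


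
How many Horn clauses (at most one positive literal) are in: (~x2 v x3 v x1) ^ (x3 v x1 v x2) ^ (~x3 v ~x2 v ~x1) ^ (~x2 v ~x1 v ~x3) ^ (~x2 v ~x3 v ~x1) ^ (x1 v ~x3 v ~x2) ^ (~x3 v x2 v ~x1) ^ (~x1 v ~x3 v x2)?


A Horn clause has at most one positive literal.
Clause 1: 2 positive lit(s) -> not Horn
Clause 2: 3 positive lit(s) -> not Horn
Clause 3: 0 positive lit(s) -> Horn
Clause 4: 0 positive lit(s) -> Horn
Clause 5: 0 positive lit(s) -> Horn
Clause 6: 1 positive lit(s) -> Horn
Clause 7: 1 positive lit(s) -> Horn
Clause 8: 1 positive lit(s) -> Horn
Total Horn clauses = 6.

6


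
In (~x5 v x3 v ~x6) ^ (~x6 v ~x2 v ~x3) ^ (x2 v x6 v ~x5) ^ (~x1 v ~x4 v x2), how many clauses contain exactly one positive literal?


A definite clause has exactly one positive literal.
Clause 1: 1 positive -> definite
Clause 2: 0 positive -> not definite
Clause 3: 2 positive -> not definite
Clause 4: 1 positive -> definite
Definite clause count = 2.

2


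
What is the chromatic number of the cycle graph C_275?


An odd cycle cannot be 2-colored: alternating two colors around the cycle returns to the start with a conflict.
Since 275 is odd, three colors are required (and three suffice).
Chromatic number = 3.

3


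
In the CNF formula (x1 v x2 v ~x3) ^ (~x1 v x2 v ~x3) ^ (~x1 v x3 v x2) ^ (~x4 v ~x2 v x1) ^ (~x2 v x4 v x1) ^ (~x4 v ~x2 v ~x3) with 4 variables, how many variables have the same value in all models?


Find all satisfying assignments: 5 model(s).
Check which variables have the same value in every model.
No variable is fixed across all models.
Backbone size = 0.

0


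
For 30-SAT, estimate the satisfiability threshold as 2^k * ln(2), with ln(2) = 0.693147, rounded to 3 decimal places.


Using the asymptotic formula: threshold ~ 2^k * ln(2).
2^30 = 1073741824.
1073741824 * 0.693147 = 744260924.08.

744260924.08


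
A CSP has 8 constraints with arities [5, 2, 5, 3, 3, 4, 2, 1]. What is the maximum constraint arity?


The arities are: 5, 2, 5, 3, 3, 4, 2, 1.
Scan for the maximum value.
Maximum arity = 5.

5


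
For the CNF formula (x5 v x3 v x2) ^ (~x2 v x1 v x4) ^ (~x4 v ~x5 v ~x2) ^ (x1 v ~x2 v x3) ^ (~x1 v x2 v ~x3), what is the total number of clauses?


Each group enclosed in parentheses joined by ^ is one clause.
Counting the conjuncts: 5 clauses.

5


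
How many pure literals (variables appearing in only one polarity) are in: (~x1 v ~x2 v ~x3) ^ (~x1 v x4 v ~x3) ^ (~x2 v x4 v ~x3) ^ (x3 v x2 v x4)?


A pure literal appears in only one polarity across all clauses.
Pure literals: x1 (negative only), x4 (positive only).
Count = 2.

2


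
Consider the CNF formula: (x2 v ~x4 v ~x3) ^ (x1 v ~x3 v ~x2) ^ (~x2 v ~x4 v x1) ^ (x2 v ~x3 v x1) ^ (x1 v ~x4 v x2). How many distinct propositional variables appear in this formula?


Identify each distinct variable in the formula.
Variables found: x1, x2, x3, x4.
Total distinct variables = 4.

4


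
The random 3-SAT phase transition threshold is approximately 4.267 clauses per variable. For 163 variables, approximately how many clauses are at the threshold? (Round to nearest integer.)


The 3-SAT phase transition occurs at approximately 4.267 clauses per variable.
m = 4.267 * 163 = 695.521.
Rounded to nearest integer: 696.

696


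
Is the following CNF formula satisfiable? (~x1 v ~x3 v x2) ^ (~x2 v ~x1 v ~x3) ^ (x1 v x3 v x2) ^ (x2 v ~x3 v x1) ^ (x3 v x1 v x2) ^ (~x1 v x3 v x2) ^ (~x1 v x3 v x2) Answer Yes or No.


Check all 8 possible truth assignments.
Number of satisfying assignments found: 3.
The formula is satisfiable.

Yes


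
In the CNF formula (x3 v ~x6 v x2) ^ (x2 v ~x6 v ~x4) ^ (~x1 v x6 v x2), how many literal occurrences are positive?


Scan each clause for unnegated literals.
Clause 1: 2 positive; Clause 2: 1 positive; Clause 3: 2 positive.
Total positive literal occurrences = 5.

5


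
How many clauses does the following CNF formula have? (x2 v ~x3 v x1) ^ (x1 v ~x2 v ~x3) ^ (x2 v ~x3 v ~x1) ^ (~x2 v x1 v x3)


Each group enclosed in parentheses joined by ^ is one clause.
Counting the conjuncts: 4 clauses.

4


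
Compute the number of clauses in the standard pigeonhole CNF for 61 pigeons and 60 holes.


The PHP encoding has two parts:
1) At-least-one-hole clauses: 61 (one per pigeon, each with 60 literals).
2) At-most-one-pigeon-per-hole clauses: 60 holes * C(61,2) = 60 * 1830 = 109800.
Total clauses = 61 + 109800 = 109861.

109861


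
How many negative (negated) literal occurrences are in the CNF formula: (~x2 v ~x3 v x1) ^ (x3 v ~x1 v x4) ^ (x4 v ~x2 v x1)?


Scan each clause for negated literals.
Clause 1: 2 negative; Clause 2: 1 negative; Clause 3: 1 negative.
Total negative literal occurrences = 4.

4


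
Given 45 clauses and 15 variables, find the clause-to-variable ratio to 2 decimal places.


Clause-to-variable ratio = clauses / variables.
45 / 15 = 3.0.

3.0


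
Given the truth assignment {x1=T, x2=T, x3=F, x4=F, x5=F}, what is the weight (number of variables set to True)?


The weight is the number of variables assigned True.
True variables: x1, x2.
Weight = 2.

2


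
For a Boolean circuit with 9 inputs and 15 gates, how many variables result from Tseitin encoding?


The Tseitin transformation introduces one auxiliary variable per gate.
Total variables = inputs + gates = 9 + 15 = 24.

24


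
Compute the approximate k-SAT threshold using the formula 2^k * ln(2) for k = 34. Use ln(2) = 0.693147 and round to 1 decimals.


Using the asymptotic formula: threshold ~ 2^k * ln(2).
2^34 = 17179869184.
17179869184 * 0.693147 = 11908174785.3.

11908174785.3


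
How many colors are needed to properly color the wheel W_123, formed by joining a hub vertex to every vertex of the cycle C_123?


W_123 consists of the cycle C_123 together with a hub vertex adjacent to every cycle vertex.
The cycle C_123 needs 3 colors (odd cycle -> 3).
The hub is adjacent to every cycle vertex, so it must receive a new color distinct from all of them.
Chromatic number = 3 + 1 = 4.

4


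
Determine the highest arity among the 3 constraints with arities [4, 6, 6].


The arities are: 4, 6, 6.
Scan for the maximum value.
Maximum arity = 6.

6


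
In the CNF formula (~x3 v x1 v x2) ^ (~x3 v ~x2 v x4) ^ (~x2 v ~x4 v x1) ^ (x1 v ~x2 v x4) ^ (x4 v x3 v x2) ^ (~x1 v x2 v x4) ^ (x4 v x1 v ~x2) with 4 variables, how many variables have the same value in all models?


Find all satisfying assignments: 6 model(s).
Check which variables have the same value in every model.
No variable is fixed across all models.
Backbone size = 0.

0


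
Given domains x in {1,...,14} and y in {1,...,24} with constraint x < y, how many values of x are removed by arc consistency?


For the constraint x < y, x needs a supporting value in y's domain.
x can be at most 23 (one less than y's maximum).
Valid x values from domain: 14 out of 14.
Pruned = 14 - 14 = 0.

0


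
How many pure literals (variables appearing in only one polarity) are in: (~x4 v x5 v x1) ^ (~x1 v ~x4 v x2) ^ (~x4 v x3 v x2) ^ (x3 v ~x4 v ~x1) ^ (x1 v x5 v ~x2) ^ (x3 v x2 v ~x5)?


A pure literal appears in only one polarity across all clauses.
Pure literals: x3 (positive only), x4 (negative only).
Count = 2.

2


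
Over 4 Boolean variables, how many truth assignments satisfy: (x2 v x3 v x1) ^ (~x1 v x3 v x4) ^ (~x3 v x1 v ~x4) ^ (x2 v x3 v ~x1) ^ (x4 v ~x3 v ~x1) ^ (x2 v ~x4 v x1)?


Enumerate all 16 truth assignments over 4 variables.
Test each against every clause.
Satisfying assignments found: 7.

7


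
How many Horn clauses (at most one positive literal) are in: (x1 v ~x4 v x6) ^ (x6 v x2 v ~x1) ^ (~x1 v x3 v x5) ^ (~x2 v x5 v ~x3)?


A Horn clause has at most one positive literal.
Clause 1: 2 positive lit(s) -> not Horn
Clause 2: 2 positive lit(s) -> not Horn
Clause 3: 2 positive lit(s) -> not Horn
Clause 4: 1 positive lit(s) -> Horn
Total Horn clauses = 1.

1


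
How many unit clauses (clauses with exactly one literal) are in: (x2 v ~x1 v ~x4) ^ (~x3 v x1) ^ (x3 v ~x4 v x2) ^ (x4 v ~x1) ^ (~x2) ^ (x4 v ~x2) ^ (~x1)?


A unit clause contains exactly one literal.
Unit clauses found: (~x2), (~x1).
Count = 2.

2


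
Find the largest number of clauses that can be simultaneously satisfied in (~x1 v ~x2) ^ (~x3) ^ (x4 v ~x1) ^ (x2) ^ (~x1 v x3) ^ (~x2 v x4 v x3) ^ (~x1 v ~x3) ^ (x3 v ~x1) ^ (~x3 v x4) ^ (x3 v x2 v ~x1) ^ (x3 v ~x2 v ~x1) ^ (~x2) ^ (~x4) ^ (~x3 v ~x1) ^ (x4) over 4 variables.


Enumerate all 16 truth assignments.
For each, count how many of the 15 clauses are satisfied.
The formula is not fully satisfiable, so the maximum is below 15.
Maximum simultaneously satisfiable clauses = 13.

13


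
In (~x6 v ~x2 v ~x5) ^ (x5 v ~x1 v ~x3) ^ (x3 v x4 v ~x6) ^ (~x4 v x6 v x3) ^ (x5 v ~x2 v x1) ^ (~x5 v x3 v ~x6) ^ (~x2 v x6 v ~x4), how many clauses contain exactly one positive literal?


A definite clause has exactly one positive literal.
Clause 1: 0 positive -> not definite
Clause 2: 1 positive -> definite
Clause 3: 2 positive -> not definite
Clause 4: 2 positive -> not definite
Clause 5: 2 positive -> not definite
Clause 6: 1 positive -> definite
Clause 7: 1 positive -> definite
Definite clause count = 3.

3


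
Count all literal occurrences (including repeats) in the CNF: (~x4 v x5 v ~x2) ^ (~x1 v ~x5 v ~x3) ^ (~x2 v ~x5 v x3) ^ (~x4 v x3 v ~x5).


Clause lengths: 3, 3, 3, 3.
Sum = 3 + 3 + 3 + 3 = 12.

12


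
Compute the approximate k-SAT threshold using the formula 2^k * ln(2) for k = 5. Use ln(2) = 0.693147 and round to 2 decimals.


Using the asymptotic formula: threshold ~ 2^k * ln(2).
2^5 = 32.
32 * 0.693147 = 22.18.

22.18


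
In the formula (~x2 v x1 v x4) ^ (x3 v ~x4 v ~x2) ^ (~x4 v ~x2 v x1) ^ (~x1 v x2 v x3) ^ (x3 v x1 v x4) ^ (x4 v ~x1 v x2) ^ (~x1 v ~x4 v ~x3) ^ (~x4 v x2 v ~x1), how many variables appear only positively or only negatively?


A pure literal appears in only one polarity across all clauses.
No pure literals found.
Count = 0.

0


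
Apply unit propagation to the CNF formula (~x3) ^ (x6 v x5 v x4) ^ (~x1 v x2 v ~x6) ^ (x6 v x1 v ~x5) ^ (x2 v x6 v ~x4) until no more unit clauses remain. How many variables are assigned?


Unit propagation repeatedly assigns the literal in any unit clause, then simplifies.
Assignments in order: x3 = F.
No further unit clauses remain.
Total variables assigned = 1.

1


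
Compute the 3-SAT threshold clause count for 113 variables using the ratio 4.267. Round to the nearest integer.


The 3-SAT phase transition occurs at approximately 4.267 clauses per variable.
m = 4.267 * 113 = 482.171.
Rounded to nearest integer: 482.

482


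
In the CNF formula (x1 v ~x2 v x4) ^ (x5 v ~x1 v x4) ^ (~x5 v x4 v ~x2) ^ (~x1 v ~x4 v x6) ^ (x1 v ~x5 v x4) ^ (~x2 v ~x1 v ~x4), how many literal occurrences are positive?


Scan each clause for unnegated literals.
Clause 1: 2 positive; Clause 2: 2 positive; Clause 3: 1 positive; Clause 4: 1 positive; Clause 5: 2 positive; Clause 6: 0 positive.
Total positive literal occurrences = 8.

8


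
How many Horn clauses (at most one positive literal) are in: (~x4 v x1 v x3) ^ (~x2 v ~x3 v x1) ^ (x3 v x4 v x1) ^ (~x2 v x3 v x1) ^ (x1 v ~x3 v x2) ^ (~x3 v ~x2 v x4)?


A Horn clause has at most one positive literal.
Clause 1: 2 positive lit(s) -> not Horn
Clause 2: 1 positive lit(s) -> Horn
Clause 3: 3 positive lit(s) -> not Horn
Clause 4: 2 positive lit(s) -> not Horn
Clause 5: 2 positive lit(s) -> not Horn
Clause 6: 1 positive lit(s) -> Horn
Total Horn clauses = 2.

2


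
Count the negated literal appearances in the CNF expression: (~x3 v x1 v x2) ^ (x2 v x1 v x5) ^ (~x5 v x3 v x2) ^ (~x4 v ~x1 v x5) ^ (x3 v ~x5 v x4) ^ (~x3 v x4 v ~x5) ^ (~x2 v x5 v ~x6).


Scan each clause for negated literals.
Clause 1: 1 negative; Clause 2: 0 negative; Clause 3: 1 negative; Clause 4: 2 negative; Clause 5: 1 negative; Clause 6: 2 negative; Clause 7: 2 negative.
Total negative literal occurrences = 9.

9


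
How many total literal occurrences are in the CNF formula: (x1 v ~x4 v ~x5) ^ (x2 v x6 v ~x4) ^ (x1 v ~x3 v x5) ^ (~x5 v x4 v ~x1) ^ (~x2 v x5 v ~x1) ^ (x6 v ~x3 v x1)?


Clause lengths: 3, 3, 3, 3, 3, 3.
Sum = 3 + 3 + 3 + 3 + 3 + 3 = 18.

18


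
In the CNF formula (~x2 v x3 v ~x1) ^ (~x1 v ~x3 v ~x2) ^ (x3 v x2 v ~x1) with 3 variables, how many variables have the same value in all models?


Find all satisfying assignments: 5 model(s).
Check which variables have the same value in every model.
No variable is fixed across all models.
Backbone size = 0.

0


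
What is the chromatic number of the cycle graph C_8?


A cycle on an even number of vertices is bipartite: alternate two colors around the cycle.
Since 8 is even, two colors suffice, and at least two are needed because the graph has edges.
Chromatic number = 2.

2


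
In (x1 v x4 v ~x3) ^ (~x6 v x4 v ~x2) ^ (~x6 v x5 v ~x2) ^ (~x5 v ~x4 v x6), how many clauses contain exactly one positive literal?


A definite clause has exactly one positive literal.
Clause 1: 2 positive -> not definite
Clause 2: 1 positive -> definite
Clause 3: 1 positive -> definite
Clause 4: 1 positive -> definite
Definite clause count = 3.

3


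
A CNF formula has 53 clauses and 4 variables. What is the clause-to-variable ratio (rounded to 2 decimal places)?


Clause-to-variable ratio = clauses / variables.
53 / 4 = 13.25.

13.25


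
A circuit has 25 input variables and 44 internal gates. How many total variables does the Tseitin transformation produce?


The Tseitin transformation introduces one auxiliary variable per gate.
Total variables = inputs + gates = 25 + 44 = 69.

69


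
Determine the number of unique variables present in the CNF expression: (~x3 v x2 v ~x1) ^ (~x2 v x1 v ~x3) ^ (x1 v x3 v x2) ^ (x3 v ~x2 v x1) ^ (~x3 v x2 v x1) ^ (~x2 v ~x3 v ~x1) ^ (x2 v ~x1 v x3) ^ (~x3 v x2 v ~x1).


Identify each distinct variable in the formula.
Variables found: x1, x2, x3.
Total distinct variables = 3.

3


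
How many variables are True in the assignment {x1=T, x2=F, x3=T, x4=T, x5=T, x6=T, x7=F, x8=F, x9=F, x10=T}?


The weight is the number of variables assigned True.
True variables: x1, x3, x4, x5, x6, x10.
Weight = 6.

6
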